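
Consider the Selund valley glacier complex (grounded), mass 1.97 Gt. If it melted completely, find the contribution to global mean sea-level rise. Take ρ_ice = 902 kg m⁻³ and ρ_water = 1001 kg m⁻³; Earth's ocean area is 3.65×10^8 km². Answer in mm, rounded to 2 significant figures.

Selund: 1.97 Gt = 1.970×10^12 kg; dividing by ρ_w = 1001 kg m⁻³ gives 1.968×10^9 m³ of water.
Spread over 3.65×10^14 m² of ocean, Δh = 1.968×10^9 / 3.65×10^14 = 5.39×10^-6 m = 5.4×10^-3 mm.

≈ 5.4×10^-3 mm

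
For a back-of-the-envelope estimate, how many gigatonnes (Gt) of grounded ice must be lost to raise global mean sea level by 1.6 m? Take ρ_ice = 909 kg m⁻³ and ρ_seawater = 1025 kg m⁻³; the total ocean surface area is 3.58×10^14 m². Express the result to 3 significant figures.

Required water volume = Δh × A = 1.6 m × 3.58×10^14 m² = 5.728×10^14 m³.
ρ_w = 1025 kg m⁻³, so the mass of water = 5.728×10^14 m³ × 1025 kg m⁻³ = 5.871×10^17 kg = 5.87×10^5 Gt (and the same mass of ice, by conservation).

≈ 5.87×10^5 Gt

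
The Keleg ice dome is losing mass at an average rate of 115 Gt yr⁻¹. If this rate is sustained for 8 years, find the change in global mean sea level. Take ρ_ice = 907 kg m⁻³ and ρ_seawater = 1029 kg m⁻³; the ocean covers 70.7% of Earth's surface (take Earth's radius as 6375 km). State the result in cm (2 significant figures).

Total mass lost = 115 Gt/yr × 8 yr = 920.0 Gt = 9.200×10^14 kg.
ρ_w = 1029 kg m⁻³, so water volume = 9.200×10^14 / 1029 = 8.941×10^11 m³.
Δh = 8.941×10^11 / 3.61×10^14 = 2.48×10^-3 m = 0.25 cm.

≈ 0.25 cm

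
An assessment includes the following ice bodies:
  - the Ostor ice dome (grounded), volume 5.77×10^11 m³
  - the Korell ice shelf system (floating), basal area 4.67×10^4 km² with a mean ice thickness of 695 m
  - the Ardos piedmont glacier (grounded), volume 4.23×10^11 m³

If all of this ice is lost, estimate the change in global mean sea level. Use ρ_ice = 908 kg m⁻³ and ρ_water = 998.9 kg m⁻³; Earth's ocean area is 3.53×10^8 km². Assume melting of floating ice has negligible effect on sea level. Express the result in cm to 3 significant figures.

Ostor: 5.77×10^11 m³ × (908/998.9) = 5.245×10^11 m³ of water.
The Korell ice shelf system is floating and already displaces its own weight of water, so its melt adds essentially nothing to sea level.
Ardos: 4.23×10^11 m³ × (908/998.9) = 3.845×10^11 m³ of water.
Total added water ≈ 9.090×10^11 m³ over 3.53×10^14 m² → Δh = 2.58×10^-3 m = 0.258 cm.

≈ 0.258 cm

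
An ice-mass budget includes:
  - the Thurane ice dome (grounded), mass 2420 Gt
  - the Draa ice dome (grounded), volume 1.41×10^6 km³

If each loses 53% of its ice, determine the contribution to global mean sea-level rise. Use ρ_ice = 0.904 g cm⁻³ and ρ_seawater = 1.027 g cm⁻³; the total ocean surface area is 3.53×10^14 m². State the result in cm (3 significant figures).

≈ 187 cm

Thurane: 0.53 × 2420 Gt = 1.283×10^15 kg; dividing by ρ_w = 1.027 g cm⁻³ = 1027 kg m⁻³ gives 1.249×10^12 m³ of water.
Draa: 0.53 × 1.41×10^6 km³ × (904/1027) = 6.578×10^5 km³ of water.
Total added water ≈ 6.590×10^14 m³ over 3.53×10^14 m² → Δh = 1.87 m = 187 cm.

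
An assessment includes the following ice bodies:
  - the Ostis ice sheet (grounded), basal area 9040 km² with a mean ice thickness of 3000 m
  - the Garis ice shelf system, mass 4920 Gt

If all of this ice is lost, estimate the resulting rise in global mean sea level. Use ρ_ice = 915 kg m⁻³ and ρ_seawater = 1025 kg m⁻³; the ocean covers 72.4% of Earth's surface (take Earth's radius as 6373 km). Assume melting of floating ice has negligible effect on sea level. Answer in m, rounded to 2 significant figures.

Ostis: ice volume = 9040 km² × 3000 m = 2.712×10^4 km³; 2.712×10^4 × (915/1025) = 2.421×10^4 km³ of water.
The Garis ice shelf system is floating and already displaces its own weight of water, so its melt adds essentially nothing to sea level.
Total added water ≈ 2.421×10^13 m³ over 3.70×10^14 m² → Δh = 0.0655 m.

≈ 0.066 m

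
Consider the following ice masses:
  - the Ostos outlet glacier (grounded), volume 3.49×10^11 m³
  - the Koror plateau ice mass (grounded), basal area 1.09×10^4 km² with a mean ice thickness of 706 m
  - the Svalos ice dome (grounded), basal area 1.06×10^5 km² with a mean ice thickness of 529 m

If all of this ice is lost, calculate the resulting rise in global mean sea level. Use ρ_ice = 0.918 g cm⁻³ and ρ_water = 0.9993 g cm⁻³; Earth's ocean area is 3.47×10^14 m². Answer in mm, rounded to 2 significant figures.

Ostos: 3.49×10^11 m³ × (918/999.3) = 3.206×10^11 m³ of water.
Koror: ice volume = 1.09×10^4 km² × 706 m = 7695 km³; 7695 × (918/999.3) = 7069 km³ of water.
Svalos: ice volume = 1.06×10^5 km² × 529 m = 5.607×10^4 km³; 5.607×10^4 × (918/999.3) = 5.151×10^4 km³ of water.
Total added water ≈ 5.890×10^13 m³ over 3.47×10^14 m² → Δh = 0.170 m = 170 mm.

≈ 170 mm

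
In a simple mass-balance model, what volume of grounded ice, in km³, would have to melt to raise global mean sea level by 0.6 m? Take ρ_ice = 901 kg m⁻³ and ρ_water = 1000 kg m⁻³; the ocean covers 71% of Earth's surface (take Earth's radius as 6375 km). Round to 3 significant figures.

≈ 2.41×10^5 km³

Required water volume = Δh × A = 0.6 m × 3.63×10^14 m² = 2.176×10^14 m³ = 2.176×10^5 km³.
Ice volume = water volume × ρ_w/ρ_ice = 2.176×10^5 × 1000/901 = 2.41×10^5 km³.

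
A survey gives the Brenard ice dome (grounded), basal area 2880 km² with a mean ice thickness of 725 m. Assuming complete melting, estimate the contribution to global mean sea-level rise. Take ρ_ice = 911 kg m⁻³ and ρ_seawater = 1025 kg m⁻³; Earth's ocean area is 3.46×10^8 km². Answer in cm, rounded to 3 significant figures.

Brenard: ice volume = 2880 km² × 725 m = 2088 km³; 2088 × (911/1025) = 1856 km³ of water.
Spread over 3.46×10^14 m² of ocean, Δh = 1.856×10^12 / 3.46×10^14 = 5.36×10^-3 m = 0.536 cm.

≈ 0.536 cm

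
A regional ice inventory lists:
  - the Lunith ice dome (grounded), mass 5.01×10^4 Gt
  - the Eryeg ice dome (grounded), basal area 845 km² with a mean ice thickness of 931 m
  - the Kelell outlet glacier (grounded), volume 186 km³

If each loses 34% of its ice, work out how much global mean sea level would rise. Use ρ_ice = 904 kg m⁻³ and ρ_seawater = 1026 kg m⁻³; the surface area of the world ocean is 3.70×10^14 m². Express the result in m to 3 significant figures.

≈ 0.0457 m

Lunith: 0.34 × 5.01×10^4 Gt = 1.703×10^16 kg; dividing by ρ_w = 1026 kg m⁻³ gives 1.660×10^13 m³ of water.
Eryeg: ice volume = 845 km² × 931 m = 786.7 km³; 0.34 × 786.7 × (904/1026) = 235.7 km³ of water.
Kelell: 0.34 × 186 km³ × (904/1026) = 55.72 km³ of water.
Total added water ≈ 1.689×10^13 m³ over 3.70×10^14 m² → Δh = 0.0457 m.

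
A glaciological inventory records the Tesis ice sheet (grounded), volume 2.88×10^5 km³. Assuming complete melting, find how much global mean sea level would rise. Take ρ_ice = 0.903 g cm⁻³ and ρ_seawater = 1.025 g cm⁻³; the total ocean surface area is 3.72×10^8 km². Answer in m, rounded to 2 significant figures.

Tesis: 2.88×10^5 km³ × (903/1025) = 2.537×10^5 km³ of water.
Spread over 3.72×10^14 m² of ocean, Δh = 2.537×10^14 / 3.72×10^14 = 0.682 m.

≈ 0.68 m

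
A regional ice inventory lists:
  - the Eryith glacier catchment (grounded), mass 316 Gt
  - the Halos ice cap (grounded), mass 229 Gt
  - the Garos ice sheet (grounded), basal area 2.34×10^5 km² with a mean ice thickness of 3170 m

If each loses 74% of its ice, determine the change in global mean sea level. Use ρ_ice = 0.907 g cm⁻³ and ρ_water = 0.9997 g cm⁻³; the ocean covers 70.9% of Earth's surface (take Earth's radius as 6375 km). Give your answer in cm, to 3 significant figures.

≈ 138 cm

Eryith: 0.74 × 316 Gt = 2.338×10^14 kg; dividing by ρ_w = 0.9997 g cm⁻³ = 999.7 kg m⁻³ gives 2.339×10^11 m³ of water.
Halos: 0.74 × 229 Gt = 1.695×10^14 kg; dividing by ρ_w = 999.7 kg m⁻³ gives 1.695×10^11 m³ of water.
Garos: ice volume = 2.34×10^5 km² × 3170 m = 7.418×10^5 km³; 0.74 × 7.418×10^5 × (907/999.7) = 4.980×10^5 km³ of water.
Total added water ≈ 4.984×10^14 m³ over 3.62×10^14 m² → Δh = 1.38 m = 138 cm.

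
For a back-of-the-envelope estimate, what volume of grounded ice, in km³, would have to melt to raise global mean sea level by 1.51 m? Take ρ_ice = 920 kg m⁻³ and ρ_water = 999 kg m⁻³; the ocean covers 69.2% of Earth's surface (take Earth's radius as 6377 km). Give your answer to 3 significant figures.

≈ 5.80×10^5 km³

Required water volume = Δh × A = 1.51 m × 3.54×10^14 m² = 5.340×10^14 m³ = 5.340×10^5 km³.
Ice volume = water volume × ρ_w/ρ_ice = 5.340×10^5 × 999/920 = 5.80×10^5 km³.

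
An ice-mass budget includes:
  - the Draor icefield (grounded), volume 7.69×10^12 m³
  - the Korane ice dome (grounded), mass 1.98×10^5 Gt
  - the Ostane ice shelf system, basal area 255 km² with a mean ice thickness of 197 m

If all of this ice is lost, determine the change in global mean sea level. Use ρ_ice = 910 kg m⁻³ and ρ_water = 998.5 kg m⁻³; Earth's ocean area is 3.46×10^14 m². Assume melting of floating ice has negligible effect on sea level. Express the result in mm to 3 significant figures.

Draor: 7.69×10^12 m³ × (910/998.5) = 7.008×10^12 m³ of water.
Korane: 1.98×10^5 Gt = 1.980×10^17 kg; dividing by ρ_w = 998.5 kg m⁻³ gives 1.983×10^14 m³ of water.
The Ostane ice shelf system is floating and already displaces its own weight of water, so its melt adds essentially nothing to sea level.
Total added water ≈ 2.053×10^14 m³ over 3.46×10^14 m² → Δh = 0.593 m = 593 mm.

≈ 593 mm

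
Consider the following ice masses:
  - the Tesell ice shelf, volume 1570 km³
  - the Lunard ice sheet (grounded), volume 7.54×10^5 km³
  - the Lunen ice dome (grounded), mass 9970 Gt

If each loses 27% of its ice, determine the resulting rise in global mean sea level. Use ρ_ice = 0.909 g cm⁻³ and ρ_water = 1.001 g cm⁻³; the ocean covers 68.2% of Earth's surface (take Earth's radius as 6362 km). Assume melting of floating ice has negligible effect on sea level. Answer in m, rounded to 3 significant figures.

≈ 0.541 m

The Tesell ice shelf is floating and already displaces its own weight of water, so its melt adds essentially nothing to sea level.
Lunard: 0.27 × 7.54×10^5 km³ × (909/1001) = 1.849×10^5 km³ of water.
Lunen: 0.27 × 9970 Gt = 2.692×10^15 kg; dividing by ρ_w = 1.001 g cm⁻³ = 1001 kg m⁻³ gives 2.689×10^12 m³ of water.
Total added water ≈ 1.876×10^14 m³ over 3.47×10^14 m² → Δh = 0.541 m.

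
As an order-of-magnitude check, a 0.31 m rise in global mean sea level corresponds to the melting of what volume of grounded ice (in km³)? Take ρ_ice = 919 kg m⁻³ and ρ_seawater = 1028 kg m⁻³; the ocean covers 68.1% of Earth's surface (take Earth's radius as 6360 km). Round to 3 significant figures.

≈ 1.20×10^5 km³

Required water volume = Δh × A = 0.31 m × 3.46×10^14 m² = 1.073×10^14 m³ = 1.073×10^5 km³.
Ice volume = water volume × ρ_w/ρ_ice = 1.073×10^5 × 1028/919 = 1.20×10^5 km³.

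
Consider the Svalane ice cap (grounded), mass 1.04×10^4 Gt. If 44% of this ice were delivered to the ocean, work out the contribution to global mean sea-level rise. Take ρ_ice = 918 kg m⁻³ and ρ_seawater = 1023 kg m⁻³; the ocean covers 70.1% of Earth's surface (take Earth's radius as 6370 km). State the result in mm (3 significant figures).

≈ 12.5 mm

Svalane: 0.44 × 1.04×10^4 Gt = 4.576×10^15 kg; dividing by ρ_w = 1023 kg m⁻³ gives 4.473×10^12 m³ of water.
Spread over 3.57×10^14 m² of ocean, Δh = 4.473×10^12 / 3.57×10^14 = 0.0125 m = 12.5 mm.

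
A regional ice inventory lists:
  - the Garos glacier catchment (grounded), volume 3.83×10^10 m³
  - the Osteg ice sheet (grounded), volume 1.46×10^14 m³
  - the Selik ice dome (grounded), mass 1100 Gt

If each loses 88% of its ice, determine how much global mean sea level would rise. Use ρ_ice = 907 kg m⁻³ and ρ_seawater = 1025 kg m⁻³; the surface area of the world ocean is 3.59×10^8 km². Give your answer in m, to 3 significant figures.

≈ 0.319 m

Garos: 0.88 × 3.83×10^10 m³ × (907/1025) = 2.982×10^10 m³ of water.
Osteg: 0.88 × 1.46×10^14 m³ × (907/1025) = 1.137×10^14 m³ of water.
Selik: 0.88 × 1100 Gt = 9.680×10^14 kg; dividing by ρ_w = 1025 kg m⁻³ gives 9.444×10^11 m³ of water.
Total added water ≈ 1.147×10^14 m³ over 3.59×10^14 m² → Δh = 0.319 m.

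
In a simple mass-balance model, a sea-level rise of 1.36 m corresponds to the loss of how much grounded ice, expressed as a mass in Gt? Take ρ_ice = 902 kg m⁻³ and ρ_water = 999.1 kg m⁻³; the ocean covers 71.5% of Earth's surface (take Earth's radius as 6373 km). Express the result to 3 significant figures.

≈ 4.96×10^5 Gt

Required water volume = Δh × A = 1.36 m × 3.65×10^14 m² = 4.963×10^14 m³.
ρ_w = 999.1 kg m⁻³, so the mass of water = 4.963×10^14 m³ × 999.1 kg m⁻³ = 4.959×10^17 kg = 4.96×10^5 Gt (and the same mass of ice, by conservation).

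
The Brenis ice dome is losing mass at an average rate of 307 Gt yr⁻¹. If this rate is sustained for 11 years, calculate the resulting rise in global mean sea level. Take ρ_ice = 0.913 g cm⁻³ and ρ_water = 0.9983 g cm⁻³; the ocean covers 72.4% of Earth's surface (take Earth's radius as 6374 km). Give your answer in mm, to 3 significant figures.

Total mass lost = 307 Gt/yr × 11 yr = 3377 Gt = 3.377×10^15 kg.
ρ_w = 0.9983 g cm⁻³ = 998.3 kg m⁻³, so water volume = 3.377×10^15 / 998.3 = 3.383×10^12 m³.
Δh = 3.383×10^12 / 3.70×10^14 = 9.15×10^-3 m = 9.15 mm.

≈ 9.15 mm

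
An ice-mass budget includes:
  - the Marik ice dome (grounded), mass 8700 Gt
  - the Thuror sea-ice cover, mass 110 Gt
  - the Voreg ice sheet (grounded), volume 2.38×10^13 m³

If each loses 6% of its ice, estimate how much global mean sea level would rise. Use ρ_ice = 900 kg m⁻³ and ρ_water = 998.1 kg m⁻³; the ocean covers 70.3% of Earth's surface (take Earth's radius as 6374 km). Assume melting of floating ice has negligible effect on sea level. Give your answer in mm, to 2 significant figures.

Marik: 0.06 × 8700 Gt = 5.220×10^14 kg; dividing by ρ_w = 998.1 kg m⁻³ gives 5.230×10^11 m³ of water.
The Thuror sea-ice cover is floating and already displaces its own weight of water, so its melt adds essentially nothing to sea level.
Voreg: 0.06 × 2.38×10^13 m³ × (900/998.1) = 1.288×10^12 m³ of water.
Total added water ≈ 1.811×10^12 m³ over 3.59×10^14 m² → Δh = 5.04×10^-3 m = 5.0 mm.

≈ 5.0 mm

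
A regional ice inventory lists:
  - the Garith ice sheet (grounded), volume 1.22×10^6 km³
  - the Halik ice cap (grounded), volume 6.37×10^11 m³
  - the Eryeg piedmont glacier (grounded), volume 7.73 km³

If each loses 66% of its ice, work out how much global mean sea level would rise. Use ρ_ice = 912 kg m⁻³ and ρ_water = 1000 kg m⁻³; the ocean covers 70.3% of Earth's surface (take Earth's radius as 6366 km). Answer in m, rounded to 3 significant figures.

Garith: 0.66 × 1.22×10^6 km³ × (912/1000) = 7.343×10^5 km³ of water.
Halik: 0.66 × 6.37×10^11 m³ × (912/1000) = 3.834×10^11 m³ of water.
Eryeg: 0.66 × 7.73 km³ × (912/1000) = 4.653 km³ of water.
Total added water ≈ 7.347×10^14 m³ over 3.58×10^14 m² → Δh = 2.05 m.

≈ 2.05 m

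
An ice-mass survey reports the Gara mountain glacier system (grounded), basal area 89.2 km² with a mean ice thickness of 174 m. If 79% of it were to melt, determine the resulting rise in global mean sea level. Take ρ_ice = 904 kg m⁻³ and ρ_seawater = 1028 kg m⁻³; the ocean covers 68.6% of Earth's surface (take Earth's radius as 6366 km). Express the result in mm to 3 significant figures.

Gara: ice volume = 89.2 km² × 174 m = 15.52 km³; 0.79 × 15.52 × (904/1028) = 10.78 km³ of water.
Spread over 3.49×10^14 m² of ocean, Δh = 1.078×10^10 / 3.49×10^14 = 3.09×10^-5 m = 0.0309 mm.

≈ 0.0309 mm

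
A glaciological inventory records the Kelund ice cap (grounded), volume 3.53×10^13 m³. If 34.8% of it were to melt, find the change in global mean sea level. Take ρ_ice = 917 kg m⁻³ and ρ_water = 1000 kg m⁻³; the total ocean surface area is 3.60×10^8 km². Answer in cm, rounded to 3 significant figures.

Kelund: 0.348 × 3.53×10^13 m³ × (917/1000) = 1.126×10^13 m³ of water.
Spread over 3.60×10^14 m² of ocean, Δh = 1.126×10^13 / 3.60×10^14 = 0.0313 m = 3.13 cm.

≈ 3.13 cm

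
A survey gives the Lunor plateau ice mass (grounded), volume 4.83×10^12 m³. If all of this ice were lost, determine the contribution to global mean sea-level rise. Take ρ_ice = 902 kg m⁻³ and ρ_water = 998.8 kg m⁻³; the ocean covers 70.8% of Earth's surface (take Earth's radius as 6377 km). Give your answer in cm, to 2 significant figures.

≈ 1.2 cm

Lunor: 4.83×10^12 m³ × (902/998.8) = 4.362×10^12 m³ of water.
Spread over 3.62×10^14 m² of ocean, Δh = 4.362×10^12 / 3.62×10^14 = 0.0121 m = 1.2 cm.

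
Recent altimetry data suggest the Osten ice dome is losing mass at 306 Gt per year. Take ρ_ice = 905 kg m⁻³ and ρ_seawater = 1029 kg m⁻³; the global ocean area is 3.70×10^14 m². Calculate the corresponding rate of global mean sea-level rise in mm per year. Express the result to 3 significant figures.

≈ 0.804 mm/yr

ρ_w = 1029 kg m⁻³. Annual water volume added = 306 Gt / ρ_w = 3.060×10^14 kg / 1029 kg m⁻³ = 2.974×10^11 m³.
Δh per year = 2.974×10^11 / 3.70×10^14 = 8.04×10^-4 m = 0.804 mm.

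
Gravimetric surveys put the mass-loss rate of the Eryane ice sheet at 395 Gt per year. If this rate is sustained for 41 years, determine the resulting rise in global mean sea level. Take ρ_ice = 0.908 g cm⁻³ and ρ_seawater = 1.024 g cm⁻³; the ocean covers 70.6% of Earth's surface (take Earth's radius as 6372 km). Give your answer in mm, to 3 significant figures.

≈ 43.9 mm

Total mass lost = 395 Gt/yr × 41 yr = 1.620×10^4 Gt = 1.620×10^16 kg.
ρ_w = 1.024 g cm⁻³ = 1024 kg m⁻³, so water volume = 1.620×10^16 / 1024 = 1.582×10^13 m³.
Δh = 1.582×10^13 / 3.60×10^14 = 0.0439 m = 43.9 mm.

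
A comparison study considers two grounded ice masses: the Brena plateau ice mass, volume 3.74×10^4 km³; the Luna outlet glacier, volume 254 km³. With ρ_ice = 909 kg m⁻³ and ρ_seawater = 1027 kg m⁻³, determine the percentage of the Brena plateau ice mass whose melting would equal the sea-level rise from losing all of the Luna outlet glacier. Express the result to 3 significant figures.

≈ 0.679 %

Equal sea-level rise means equal mass of meltwater, i.e. equal mass of ice lost.
Ice mass of Luna: 2.309×10^14 kg; ice mass of Brena: 3.400×10^16 kg.
Fraction required = 2.309×10^14 / 3.400×10^16 = 6.79×10^-3 → 0.679 %.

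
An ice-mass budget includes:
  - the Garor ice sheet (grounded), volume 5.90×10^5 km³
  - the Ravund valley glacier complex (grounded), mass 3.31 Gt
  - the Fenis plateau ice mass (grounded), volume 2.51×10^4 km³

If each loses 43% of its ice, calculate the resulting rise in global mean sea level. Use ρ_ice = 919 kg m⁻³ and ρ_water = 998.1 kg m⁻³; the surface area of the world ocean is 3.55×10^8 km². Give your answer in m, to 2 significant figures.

≈ 0.69 m

Garor: 0.43 × 5.90×10^5 km³ × (919/998.1) = 2.336×10^5 km³ of water.
Ravund: 0.43 × 3.31 Gt = 1.423×10^12 kg; dividing by ρ_w = 998.1 kg m⁻³ gives 1.426×10^9 m³ of water.
Fenis: 0.43 × 2.51×10^4 km³ × (919/998.1) = 9938 km³ of water.
Total added water ≈ 2.435×10^14 m³ over 3.55×10^14 m² → Δh = 0.686 m.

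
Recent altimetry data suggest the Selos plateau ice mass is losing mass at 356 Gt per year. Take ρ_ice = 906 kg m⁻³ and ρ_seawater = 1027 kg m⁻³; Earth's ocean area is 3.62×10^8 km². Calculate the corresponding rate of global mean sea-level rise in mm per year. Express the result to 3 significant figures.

≈ 0.958 mm/yr

ρ_w = 1027 kg m⁻³. Annual water volume added = 356 Gt / ρ_w = 3.560×10^14 kg / 1027 kg m⁻³ = 3.466×10^11 m³.
Δh per year = 3.466×10^11 / 3.62×10^14 = 9.58×10^-4 m = 0.958 mm.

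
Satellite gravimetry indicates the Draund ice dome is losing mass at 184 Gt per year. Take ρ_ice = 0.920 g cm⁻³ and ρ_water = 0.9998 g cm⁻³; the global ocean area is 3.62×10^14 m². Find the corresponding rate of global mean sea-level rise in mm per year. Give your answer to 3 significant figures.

≈ 0.508 mm/yr

ρ_w = 0.9998 g cm⁻³ = 999.8 kg m⁻³. Annual water volume added = 184 Gt / ρ_w = 1.840×10^14 kg / 999.8 kg m⁻³ = 1.840×10^11 m³.
Δh per year = 1.840×10^11 / 3.62×10^14 = 5.08×10^-4 m = 0.508 mm.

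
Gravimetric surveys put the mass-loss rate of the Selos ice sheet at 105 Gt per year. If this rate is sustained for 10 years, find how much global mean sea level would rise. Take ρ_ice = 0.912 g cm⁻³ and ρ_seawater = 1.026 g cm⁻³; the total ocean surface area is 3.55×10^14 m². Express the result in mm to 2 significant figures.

≈ 2.9 mm

Total mass lost = 105 Gt/yr × 10 yr = 1050 Gt = 1.050×10^15 kg.
ρ_w = 1.026 g cm⁻³ = 1026 kg m⁻³, so water volume = 1.050×10^15 / 1026 = 1.023×10^12 m³.
Δh = 1.023×10^12 / 3.55×10^14 = 2.88×10^-3 m = 2.9 mm.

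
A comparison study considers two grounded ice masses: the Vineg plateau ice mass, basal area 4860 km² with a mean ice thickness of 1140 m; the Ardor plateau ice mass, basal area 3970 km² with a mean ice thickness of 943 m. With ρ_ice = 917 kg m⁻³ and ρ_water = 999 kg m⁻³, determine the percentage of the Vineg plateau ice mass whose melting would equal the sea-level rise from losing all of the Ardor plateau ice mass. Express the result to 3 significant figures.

Equal sea-level rise means equal mass of meltwater, i.e. equal mass of ice lost.
Ice mass of Ardor: 3.433×10^15 kg; ice mass of Vineg: 5.081×10^15 kg.
Fraction required = 3.433×10^15 / 5.081×10^15 = 0.676 → 67.6 %.

≈ 67.6 %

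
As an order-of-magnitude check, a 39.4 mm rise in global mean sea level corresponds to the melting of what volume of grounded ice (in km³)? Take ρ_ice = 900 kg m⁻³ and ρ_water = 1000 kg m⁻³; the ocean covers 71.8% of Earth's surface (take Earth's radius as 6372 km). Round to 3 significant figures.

Required water volume = Δh × A = 0.0394 m × 3.66×10^14 m² = 1.443×10^13 m³ = 1.443×10^4 km³.
Ice volume = water volume × ρ_w/ρ_ice = 1.443×10^4 × 1000/900 = 1.60×10^4 km³.

≈ 1.60×10^4 km³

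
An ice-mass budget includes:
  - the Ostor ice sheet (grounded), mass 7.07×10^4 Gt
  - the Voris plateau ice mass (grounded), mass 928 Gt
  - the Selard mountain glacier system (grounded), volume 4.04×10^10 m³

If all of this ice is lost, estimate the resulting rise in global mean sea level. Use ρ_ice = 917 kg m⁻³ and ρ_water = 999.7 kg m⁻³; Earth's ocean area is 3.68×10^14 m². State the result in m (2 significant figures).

Ostor: 7.07×10^4 Gt = 7.070×10^16 kg; dividing by ρ_w = 999.7 kg m⁻³ gives 7.072×10^13 m³ of water.
Voris: 928 Gt = 9.280×10^14 kg; dividing by ρ_w = 999.7 kg m⁻³ gives 9.283×10^11 m³ of water.
Selard: 4.04×10^10 m³ × (917/999.7) = 3.706×10^10 m³ of water.
Total added water ≈ 7.169×10^13 m³ over 3.68×10^14 m² → Δh = 0.195 m.

≈ 0.19 m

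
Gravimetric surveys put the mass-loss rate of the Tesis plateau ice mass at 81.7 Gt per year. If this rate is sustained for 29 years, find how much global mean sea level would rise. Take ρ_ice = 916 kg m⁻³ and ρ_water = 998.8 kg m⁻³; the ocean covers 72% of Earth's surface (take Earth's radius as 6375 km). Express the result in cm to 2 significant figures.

≈ 0.65 cm

Total mass lost = 81.7 Gt/yr × 29 yr = 2369 Gt = 2.369×10^15 kg.
ρ_w = 998.8 kg m⁻³, so water volume = 2.369×10^15 / 998.8 = 2.372×10^12 m³.
Δh = 2.372×10^12 / 3.68×10^14 = 6.45×10^-3 m = 0.65 cm.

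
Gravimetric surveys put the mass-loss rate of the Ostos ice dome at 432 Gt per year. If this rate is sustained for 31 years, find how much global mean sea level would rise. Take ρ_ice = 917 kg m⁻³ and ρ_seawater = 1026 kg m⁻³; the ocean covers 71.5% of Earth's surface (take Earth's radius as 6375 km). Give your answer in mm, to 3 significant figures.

≈ 35.7 mm

Total mass lost = 432 Gt/yr × 31 yr = 1.339×10^4 Gt = 1.339×10^16 kg.
ρ_w = 1026 kg m⁻³, so water volume = 1.339×10^16 / 1026 = 1.305×10^13 m³.
Δh = 1.305×10^13 / 3.65×10^14 = 0.0357 m = 35.7 mm.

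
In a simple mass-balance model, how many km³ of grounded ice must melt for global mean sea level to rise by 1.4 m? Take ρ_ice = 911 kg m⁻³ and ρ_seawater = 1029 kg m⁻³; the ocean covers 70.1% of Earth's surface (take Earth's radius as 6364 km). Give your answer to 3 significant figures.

Required water volume = Δh × A = 1.4 m × 3.57×10^14 m² = 4.995×10^14 m³ = 4.995×10^5 km³.
Ice volume = water volume × ρ_w/ρ_ice = 4.995×10^5 × 1029/911 = 5.64×10^5 km³.

≈ 5.64×10^5 km³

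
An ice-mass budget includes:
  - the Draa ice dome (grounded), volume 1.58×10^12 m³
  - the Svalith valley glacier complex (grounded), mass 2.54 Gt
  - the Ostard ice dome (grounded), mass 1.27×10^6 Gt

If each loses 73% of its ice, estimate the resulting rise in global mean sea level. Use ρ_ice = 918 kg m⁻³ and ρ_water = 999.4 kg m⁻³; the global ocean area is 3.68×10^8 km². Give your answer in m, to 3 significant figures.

Draa: 0.73 × 1.58×10^12 m³ × (918/999.4) = 1.059×10^12 m³ of water.
Svalith: 0.73 × 2.54 Gt = 1.854×10^12 kg; dividing by ρ_w = 999.4 kg m⁻³ gives 1.855×10^9 m³ of water.
Ostard: 0.73 × 1.27×10^6 Gt = 9.271×10^17 kg; dividing by ρ_w = 999.4 kg m⁻³ gives 9.277×10^14 m³ of water.
Total added water ≈ 9.287×10^14 m³ over 3.68×10^14 m² → Δh = 2.52 m.

≈ 2.52 m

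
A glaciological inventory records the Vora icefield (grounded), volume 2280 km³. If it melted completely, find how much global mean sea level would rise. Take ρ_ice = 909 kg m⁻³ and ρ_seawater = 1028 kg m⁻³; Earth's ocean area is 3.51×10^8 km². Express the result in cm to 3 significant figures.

≈ 0.574 cm

Vora: 2280 km³ × (909/1028) = 2016 km³ of water.
Spread over 3.51×10^14 m² of ocean, Δh = 2.016×10^12 / 3.51×10^14 = 5.74×10^-3 m = 0.574 cm.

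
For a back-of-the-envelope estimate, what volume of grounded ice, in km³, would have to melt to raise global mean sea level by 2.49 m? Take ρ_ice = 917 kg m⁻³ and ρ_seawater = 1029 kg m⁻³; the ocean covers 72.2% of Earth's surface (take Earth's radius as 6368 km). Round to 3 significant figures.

≈ 1.03×10^6 km³

Required water volume = Δh × A = 2.49 m × 3.68×10^14 m² = 9.161×10^14 m³ = 9.161×10^5 km³.
Ice volume = water volume × ρ_w/ρ_ice = 9.161×10^5 × 1029/917 = 1.03×10^6 km³.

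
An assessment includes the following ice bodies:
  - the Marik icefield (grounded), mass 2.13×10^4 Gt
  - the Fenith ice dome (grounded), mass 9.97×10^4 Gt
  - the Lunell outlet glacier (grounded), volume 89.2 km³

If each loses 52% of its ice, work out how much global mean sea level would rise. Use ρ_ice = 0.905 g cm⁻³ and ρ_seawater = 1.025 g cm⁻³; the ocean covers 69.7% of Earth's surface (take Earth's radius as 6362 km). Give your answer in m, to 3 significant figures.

Marik: 0.52 × 2.13×10^4 Gt = 1.108×10^16 kg; dividing by ρ_w = 1.025 g cm⁻³ = 1025 kg m⁻³ gives 1.081×10^13 m³ of water.
Fenith: 0.52 × 9.97×10^4 Gt = 5.184×10^16 kg; dividing by ρ_w = 1025 kg m⁻³ gives 5.058×10^13 m³ of water.
Lunell: 0.52 × 89.2 km³ × (905/1025) = 40.95 km³ of water.
Total added water ≈ 6.143×10^13 m³ over 3.55×10^14 m² → Δh = 0.173 m.

≈ 0.173 m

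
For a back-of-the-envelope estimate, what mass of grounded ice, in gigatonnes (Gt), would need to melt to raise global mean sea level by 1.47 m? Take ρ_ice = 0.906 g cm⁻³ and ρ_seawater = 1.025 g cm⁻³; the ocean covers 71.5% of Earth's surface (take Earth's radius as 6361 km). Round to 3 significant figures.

Required water volume = Δh × A = 1.47 m × 3.64×10^14 m² = 5.344×10^14 m³.
ρ_w = 1.025 g cm⁻³ = 1025 kg m⁻³, so the mass of water = 5.344×10^14 m³ × 1025 kg m⁻³ = 5.478×10^17 kg = 5.48×10^5 Gt (and the same mass of ice, by conservation).

≈ 5.48×10^5 Gt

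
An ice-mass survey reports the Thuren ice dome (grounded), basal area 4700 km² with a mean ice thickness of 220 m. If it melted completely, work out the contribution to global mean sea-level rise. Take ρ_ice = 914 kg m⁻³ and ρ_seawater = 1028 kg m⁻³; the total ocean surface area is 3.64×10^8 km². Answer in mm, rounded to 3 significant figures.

Thuren: ice volume = 4700 km² × 220 m = 1034 km³; 1034 × (914/1028) = 919.3 km³ of water.
Spread over 3.64×10^14 m² of ocean, Δh = 9.193×10^11 / 3.64×10^14 = 2.53×10^-3 m = 2.53 mm.

≈ 2.53 mm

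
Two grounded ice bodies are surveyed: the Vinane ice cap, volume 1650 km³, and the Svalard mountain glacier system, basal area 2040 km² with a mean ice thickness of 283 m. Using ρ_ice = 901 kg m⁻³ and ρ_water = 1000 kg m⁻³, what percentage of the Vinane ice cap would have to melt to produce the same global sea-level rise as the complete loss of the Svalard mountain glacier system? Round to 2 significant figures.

Equal sea-level rise means equal mass of meltwater, i.e. equal mass of ice lost.
Ice mass of Svalard: 5.202×10^14 kg; ice mass of Vinane: 1.487×10^15 kg.
Fraction required = 5.202×10^14 / 1.487×10^15 = 0.350 → 35 %.

≈ 35 %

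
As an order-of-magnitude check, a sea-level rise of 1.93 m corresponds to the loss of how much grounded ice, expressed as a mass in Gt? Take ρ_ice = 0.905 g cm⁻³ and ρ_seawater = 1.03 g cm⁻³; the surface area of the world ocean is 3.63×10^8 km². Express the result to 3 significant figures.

Required water volume = Δh × A = 1.93 m × 3.63×10^14 m² = 7.006×10^14 m³.
ρ_w = 1.03 g cm⁻³ = 1030 kg m⁻³, so the mass of water = 7.006×10^14 m³ × 1030 kg m⁻³ = 7.216×10^17 kg = 7.22×10^5 Gt (and the same mass of ice, by conservation).

≈ 7.22×10^5 Gt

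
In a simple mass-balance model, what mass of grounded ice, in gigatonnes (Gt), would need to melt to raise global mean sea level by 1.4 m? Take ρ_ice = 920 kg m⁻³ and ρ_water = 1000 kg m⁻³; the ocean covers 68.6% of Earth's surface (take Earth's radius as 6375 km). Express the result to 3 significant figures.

≈ 4.90×10^5 Gt

Required water volume = Δh × A = 1.4 m × 3.50×10^14 m² = 4.905×10^14 m³.
ρ_w = 1000 kg m⁻³, so the mass of water = 4.905×10^14 m³ × 1000 kg m⁻³ = 4.905×10^17 kg = 4.90×10^5 Gt (and the same mass of ice, by conservation).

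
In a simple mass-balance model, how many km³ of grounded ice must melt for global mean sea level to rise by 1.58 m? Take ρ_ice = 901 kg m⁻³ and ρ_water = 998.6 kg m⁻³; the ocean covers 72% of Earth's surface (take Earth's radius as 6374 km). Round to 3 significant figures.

≈ 6.44×10^5 km³

Required water volume = Δh × A = 1.58 m × 3.68×10^14 m² = 5.808×10^14 m³ = 5.808×10^5 km³.
Ice volume = water volume × ρ_w/ρ_ice = 5.808×10^5 × 998.6/901 = 6.44×10^5 km³.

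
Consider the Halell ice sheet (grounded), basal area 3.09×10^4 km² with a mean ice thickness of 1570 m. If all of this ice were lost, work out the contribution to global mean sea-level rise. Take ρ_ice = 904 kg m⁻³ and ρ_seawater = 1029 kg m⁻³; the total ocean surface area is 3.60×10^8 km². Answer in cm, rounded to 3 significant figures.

≈ 11.8 cm

Halell: ice volume = 3.09×10^4 km² × 1570 m = 4.851×10^4 km³; 4.851×10^4 × (904/1029) = 4.262×10^4 km³ of water.
Spread over 3.60×10^14 m² of ocean, Δh = 4.262×10^13 / 3.60×10^14 = 0.118 m = 11.8 cm.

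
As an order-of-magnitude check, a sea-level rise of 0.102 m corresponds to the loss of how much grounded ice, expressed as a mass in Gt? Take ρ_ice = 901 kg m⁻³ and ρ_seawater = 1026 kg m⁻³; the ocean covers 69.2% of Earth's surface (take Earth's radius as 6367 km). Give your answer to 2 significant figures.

≈ 3.7×10^4 Gt

Required water volume = Δh × A = 0.102 m × 3.53×10^14 m² = 3.596×10^13 m³.
ρ_w = 1026 kg m⁻³, so the mass of water = 3.596×10^13 m³ × 1026 kg m⁻³ = 3.689×10^16 kg = 3.7×10^4 Gt (and the same mass of ice, by conservation).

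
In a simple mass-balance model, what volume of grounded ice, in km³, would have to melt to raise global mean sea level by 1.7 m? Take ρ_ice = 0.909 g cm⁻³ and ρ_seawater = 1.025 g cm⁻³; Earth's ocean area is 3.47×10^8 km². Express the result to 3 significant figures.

≈ 6.65×10^5 km³

Required water volume = Δh × A = 1.7 m × 3.47×10^14 m² = 5.899×10^14 m³ = 5.899×10^5 km³.
Ice volume = water volume × ρ_w/ρ_ice = 5.899×10^5 × 1025/909 = 6.65×10^5 km³.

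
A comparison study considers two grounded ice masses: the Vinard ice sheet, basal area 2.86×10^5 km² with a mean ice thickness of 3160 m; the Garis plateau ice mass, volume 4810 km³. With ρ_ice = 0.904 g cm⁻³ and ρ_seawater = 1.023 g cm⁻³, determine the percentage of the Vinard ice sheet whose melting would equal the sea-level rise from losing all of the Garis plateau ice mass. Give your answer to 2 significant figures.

Equal sea-level rise means equal mass of meltwater, i.e. equal mass of ice lost.
Ice mass of Garis: 4.348×10^15 kg; ice mass of Vinard: 8.170×10^17 kg.
Fraction required = 4.348×10^15 / 8.170×10^17 = 5.32×10^-3 → 0.53 %.

≈ 0.53 %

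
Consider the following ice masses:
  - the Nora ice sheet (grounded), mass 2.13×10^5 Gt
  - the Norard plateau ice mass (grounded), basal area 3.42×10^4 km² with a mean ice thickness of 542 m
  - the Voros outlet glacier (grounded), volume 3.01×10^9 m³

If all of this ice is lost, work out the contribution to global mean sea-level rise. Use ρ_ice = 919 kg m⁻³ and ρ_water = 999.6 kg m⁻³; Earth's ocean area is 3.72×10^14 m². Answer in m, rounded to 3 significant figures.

Nora: 2.13×10^5 Gt = 2.130×10^17 kg; dividing by ρ_w = 999.6 kg m⁻³ gives 2.131×10^14 m³ of water.
Norard: ice volume = 3.42×10^4 km² × 542 m = 1.854×10^4 km³; 1.854×10^4 × (919/999.6) = 1.704×10^4 km³ of water.
Voros: 3.01×10^9 m³ × (919/999.6) = 2.767×10^9 m³ of water.
Total added water ≈ 2.301×10^14 m³ over 3.72×10^14 m² → Δh = 0.619 m.

≈ 0.619 m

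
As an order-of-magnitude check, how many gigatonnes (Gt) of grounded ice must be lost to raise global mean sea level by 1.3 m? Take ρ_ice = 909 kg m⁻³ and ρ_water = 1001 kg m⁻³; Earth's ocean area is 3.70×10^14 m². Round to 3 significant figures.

Required water volume = Δh × A = 1.3 m × 3.70×10^14 m² = 4.810×10^14 m³.
ρ_w = 1001 kg m⁻³, so the mass of water = 4.810×10^14 m³ × 1001 kg m⁻³ = 4.815×10^17 kg = 4.81×10^5 Gt (and the same mass of ice, by conservation).

≈ 4.81×10^5 Gt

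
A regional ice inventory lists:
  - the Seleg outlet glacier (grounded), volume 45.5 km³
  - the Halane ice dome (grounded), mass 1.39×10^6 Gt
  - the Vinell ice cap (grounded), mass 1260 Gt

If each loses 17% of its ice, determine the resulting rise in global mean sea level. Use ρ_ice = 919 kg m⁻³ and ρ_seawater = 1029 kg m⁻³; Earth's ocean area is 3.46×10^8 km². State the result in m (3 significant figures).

Seleg: 0.17 × 45.5 km³ × (919/1029) = 6.908 km³ of water.
Halane: 0.17 × 1.39×10^6 Gt = 2.363×10^17 kg; dividing by ρ_w = 1029 kg m⁻³ gives 2.296×10^14 m³ of water.
Vinell: 0.17 × 1260 Gt = 2.142×10^14 kg; dividing by ρ_w = 1029 kg m⁻³ gives 2.082×10^11 m³ of water.
Total added water ≈ 2.299×10^14 m³ over 3.46×10^14 m² → Δh = 0.664 m.

≈ 0.664 m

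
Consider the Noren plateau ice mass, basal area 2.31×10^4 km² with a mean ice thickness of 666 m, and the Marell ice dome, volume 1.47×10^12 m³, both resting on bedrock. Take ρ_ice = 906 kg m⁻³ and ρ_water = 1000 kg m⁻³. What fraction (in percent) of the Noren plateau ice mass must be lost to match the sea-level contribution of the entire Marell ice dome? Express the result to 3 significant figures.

Equal sea-level rise means equal mass of meltwater, i.e. equal mass of ice lost.
Ice mass of Marell: 1.332×10^15 kg; ice mass of Noren: 1.394×10^16 kg.
Fraction required = 1.332×10^15 / 1.394×10^16 = 0.0956 → 9.56 %.

≈ 9.56 %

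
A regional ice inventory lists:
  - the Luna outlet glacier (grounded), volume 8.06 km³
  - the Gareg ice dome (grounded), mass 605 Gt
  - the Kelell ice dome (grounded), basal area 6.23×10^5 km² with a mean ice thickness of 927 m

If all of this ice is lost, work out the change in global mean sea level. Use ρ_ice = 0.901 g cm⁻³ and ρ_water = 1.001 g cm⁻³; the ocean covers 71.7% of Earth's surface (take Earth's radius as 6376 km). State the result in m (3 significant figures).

Luna: 8.06 km³ × (901/1001) = 7.255 km³ of water.
Gareg: 605 Gt = 6.050×10^14 kg; dividing by ρ_w = 1.001 g cm⁻³ = 1001 kg m⁻³ gives 6.044×10^11 m³ of water.
Kelell: ice volume = 6.23×10^5 km² × 927 m = 5.775×10^5 km³; 5.775×10^5 × (901/1001) = 5.198×10^5 km³ of water.
Total added water ≈ 5.204×10^14 m³ over 3.66×10^14 m² → Δh = 1.42 m.

≈ 1.42 m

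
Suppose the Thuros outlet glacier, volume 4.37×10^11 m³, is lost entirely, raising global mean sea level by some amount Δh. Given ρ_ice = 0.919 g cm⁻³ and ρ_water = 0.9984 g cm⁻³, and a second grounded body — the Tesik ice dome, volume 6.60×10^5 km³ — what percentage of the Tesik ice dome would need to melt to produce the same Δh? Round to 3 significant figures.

≈ 0.0662 %

Equal sea-level rise means equal mass of meltwater, i.e. equal mass of ice lost.
Ice mass of Thuros: 4.016×10^14 kg; ice mass of Tesik: 6.065×10^17 kg.
Fraction required = 4.016×10^14 / 6.065×10^17 = 6.62×10^-4 → 0.0662 %.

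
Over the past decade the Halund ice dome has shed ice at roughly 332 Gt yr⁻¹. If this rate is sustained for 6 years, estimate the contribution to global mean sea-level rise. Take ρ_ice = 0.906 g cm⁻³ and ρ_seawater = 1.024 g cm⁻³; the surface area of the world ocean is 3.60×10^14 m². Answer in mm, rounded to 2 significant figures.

Total mass lost = 332 Gt/yr × 6 yr = 1992 Gt = 1.992×10^15 kg.
ρ_w = 1.024 g cm⁻³ = 1024 kg m⁻³, so water volume = 1.992×10^15 / 1024 = 1.945×10^12 m³.
Δh = 1.945×10^12 / 3.60×10^14 = 5.40×10^-3 m = 5.4 mm.

≈ 5.4 mm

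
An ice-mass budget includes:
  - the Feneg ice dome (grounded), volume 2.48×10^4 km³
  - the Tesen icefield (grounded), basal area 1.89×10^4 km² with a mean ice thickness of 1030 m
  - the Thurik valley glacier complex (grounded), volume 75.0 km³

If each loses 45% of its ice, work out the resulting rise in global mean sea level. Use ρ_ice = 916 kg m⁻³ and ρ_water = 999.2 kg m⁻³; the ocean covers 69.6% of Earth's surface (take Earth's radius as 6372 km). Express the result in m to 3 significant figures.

≈ 0.0515 m

Feneg: 0.45 × 2.48×10^4 km³ × (916/999.2) = 1.023×10^4 km³ of water.
Tesen: ice volume = 1.89×10^4 km² × 1030 m = 1.947×10^4 km³; 0.45 × 1.947×10^4 × (916/999.2) = 8031 km³ of water.
Thurik: 0.45 × 75.0 km³ × (916/999.2) = 30.94 km³ of water.
Total added water ≈ 1.829×10^13 m³ over 3.55×10^14 m² → Δh = 0.0515 m.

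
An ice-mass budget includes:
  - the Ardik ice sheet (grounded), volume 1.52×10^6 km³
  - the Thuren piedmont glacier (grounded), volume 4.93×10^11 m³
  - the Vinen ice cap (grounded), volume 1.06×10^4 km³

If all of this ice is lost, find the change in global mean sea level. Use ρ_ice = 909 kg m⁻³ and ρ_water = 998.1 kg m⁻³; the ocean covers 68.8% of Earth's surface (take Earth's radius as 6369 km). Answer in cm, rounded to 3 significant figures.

Ardik: 1.52×10^6 km³ × (909/998.1) = 1.384×10^6 km³ of water.
Thuren: 4.93×10^11 m³ × (909/998.1) = 4.490×10^11 m³ of water.
Vinen: 1.06×10^4 km³ × (909/998.1) = 9654 km³ of water.
Total added water ≈ 1.394×10^15 m³ over 3.51×10^14 m² → Δh = 3.98 m = 398 cm.

≈ 398 cm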